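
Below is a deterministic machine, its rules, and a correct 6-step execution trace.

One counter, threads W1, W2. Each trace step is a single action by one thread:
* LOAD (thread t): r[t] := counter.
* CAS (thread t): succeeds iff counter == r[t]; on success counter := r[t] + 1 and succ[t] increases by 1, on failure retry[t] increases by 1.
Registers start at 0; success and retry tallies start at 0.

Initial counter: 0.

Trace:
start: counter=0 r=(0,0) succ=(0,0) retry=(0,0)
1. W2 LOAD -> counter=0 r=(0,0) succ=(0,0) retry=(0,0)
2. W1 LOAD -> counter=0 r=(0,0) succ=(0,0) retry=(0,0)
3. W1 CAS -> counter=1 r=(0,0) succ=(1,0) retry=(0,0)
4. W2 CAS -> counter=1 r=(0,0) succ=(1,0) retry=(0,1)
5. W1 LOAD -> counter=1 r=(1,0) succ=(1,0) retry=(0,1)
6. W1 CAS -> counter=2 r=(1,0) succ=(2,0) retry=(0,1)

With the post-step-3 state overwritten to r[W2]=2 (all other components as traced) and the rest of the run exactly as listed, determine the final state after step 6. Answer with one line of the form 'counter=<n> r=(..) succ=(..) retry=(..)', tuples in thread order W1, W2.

state after step 3 := counter=1 r=(0,2) succ=(1,0) retry=(0,0)
4. W2 CAS -> counter=1 r=(0,2) succ=(1,0) retry=(0,1)
5. W1 LOAD -> counter=1 r=(1,2) succ=(1,0) retry=(0,1)
6. W1 CAS -> counter=2 r=(1,2) succ=(2,0) retry=(0,1)

counter=2 r=(1,2) succ=(2,0) retry=(0,1)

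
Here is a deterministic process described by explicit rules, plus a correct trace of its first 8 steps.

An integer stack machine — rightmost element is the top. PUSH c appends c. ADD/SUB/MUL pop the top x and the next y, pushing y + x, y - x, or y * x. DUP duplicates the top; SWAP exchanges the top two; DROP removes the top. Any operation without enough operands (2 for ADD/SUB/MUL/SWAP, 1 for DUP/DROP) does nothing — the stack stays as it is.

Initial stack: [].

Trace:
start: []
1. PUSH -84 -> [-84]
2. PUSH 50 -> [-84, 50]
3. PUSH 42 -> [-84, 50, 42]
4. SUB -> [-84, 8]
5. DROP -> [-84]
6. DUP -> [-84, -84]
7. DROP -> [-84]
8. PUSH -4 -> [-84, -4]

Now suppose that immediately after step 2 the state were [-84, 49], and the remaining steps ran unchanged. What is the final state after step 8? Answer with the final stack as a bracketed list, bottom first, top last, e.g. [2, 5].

state after step 2 := [-84, 49]
3. PUSH 42 -> [-84, 49, 42]
4. SUB -> [-84, 7]
5. DROP -> [-84]
6. DUP -> [-84, -84]
7. DROP -> [-84]
8. PUSH -4 -> [-84, -4]

[-84, -4]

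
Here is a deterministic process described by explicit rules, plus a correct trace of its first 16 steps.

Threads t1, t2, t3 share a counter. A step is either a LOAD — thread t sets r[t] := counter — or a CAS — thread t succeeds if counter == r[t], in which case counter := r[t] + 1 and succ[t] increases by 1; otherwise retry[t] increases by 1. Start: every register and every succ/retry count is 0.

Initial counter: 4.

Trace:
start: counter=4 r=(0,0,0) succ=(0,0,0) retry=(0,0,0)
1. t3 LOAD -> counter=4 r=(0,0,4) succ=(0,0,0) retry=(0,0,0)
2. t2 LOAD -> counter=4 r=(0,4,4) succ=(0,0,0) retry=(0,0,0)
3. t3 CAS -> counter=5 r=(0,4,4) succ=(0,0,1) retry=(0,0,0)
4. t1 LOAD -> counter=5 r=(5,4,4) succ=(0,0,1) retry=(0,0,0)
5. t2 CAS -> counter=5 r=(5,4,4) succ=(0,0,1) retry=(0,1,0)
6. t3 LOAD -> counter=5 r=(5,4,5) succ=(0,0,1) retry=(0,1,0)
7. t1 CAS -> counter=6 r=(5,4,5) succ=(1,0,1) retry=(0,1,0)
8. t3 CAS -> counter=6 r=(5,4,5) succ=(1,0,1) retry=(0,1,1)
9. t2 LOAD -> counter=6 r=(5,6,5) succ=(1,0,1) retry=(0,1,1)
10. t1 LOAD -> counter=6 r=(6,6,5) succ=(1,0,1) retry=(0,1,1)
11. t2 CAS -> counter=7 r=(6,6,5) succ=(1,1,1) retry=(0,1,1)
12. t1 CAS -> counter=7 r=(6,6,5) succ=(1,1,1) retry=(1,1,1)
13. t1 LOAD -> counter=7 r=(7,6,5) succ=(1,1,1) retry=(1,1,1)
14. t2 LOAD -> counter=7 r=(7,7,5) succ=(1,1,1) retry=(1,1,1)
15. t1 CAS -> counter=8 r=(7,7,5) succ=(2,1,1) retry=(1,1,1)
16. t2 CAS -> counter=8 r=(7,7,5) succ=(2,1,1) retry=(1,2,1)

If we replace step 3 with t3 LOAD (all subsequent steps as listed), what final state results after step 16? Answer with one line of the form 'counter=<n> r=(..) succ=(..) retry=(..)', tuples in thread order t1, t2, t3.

(re-executing from step 3 with the substitution; state before step 3: counter=4 r=(0,4,4) succ=(0,0,0) retry=(0,0,0))
3. t3 LOAD -> counter=4 r=(0,4,4) succ=(0,0,0) retry=(0,0,0)
4. t1 LOAD -> counter=4 r=(4,4,4) succ=(0,0,0) retry=(0,0,0)
5. t2 CAS -> counter=5 r=(4,4,4) succ=(0,1,0) retry=(0,0,0)
6. t3 LOAD -> counter=5 r=(4,4,5) succ=(0,1,0) retry=(0,0,0)
7. t1 CAS -> counter=5 r=(4,4,5) succ=(0,1,0) retry=(1,0,0)
8. t3 CAS -> counter=6 r=(4,4,5) succ=(0,1,1) retry=(1,0,0)
9. t2 LOAD -> counter=6 r=(4,6,5) succ=(0,1,1) retry=(1,0,0)
10. t1 LOAD -> counter=6 r=(6,6,5) succ=(0,1,1) retry=(1,0,0)
11. t2 CAS -> counter=7 r=(6,6,5) succ=(0,2,1) retry=(1,0,0)
12. t1 CAS -> counter=7 r=(6,6,5) succ=(0,2,1) retry=(2,0,0)
13. t1 LOAD -> counter=7 r=(7,6,5) succ=(0,2,1) retry=(2,0,0)
14. t2 LOAD -> counter=7 r=(7,7,5) succ=(0,2,1) retry=(2,0,0)
15. t1 CAS -> counter=8 r=(7,7,5) succ=(1,2,1) retry=(2,0,0)
16. t2 CAS -> counter=8 r=(7,7,5) succ=(1,2,1) retry=(2,1,0)

counter=8 r=(7,7,5) succ=(1,2,1) retry=(2,1,0)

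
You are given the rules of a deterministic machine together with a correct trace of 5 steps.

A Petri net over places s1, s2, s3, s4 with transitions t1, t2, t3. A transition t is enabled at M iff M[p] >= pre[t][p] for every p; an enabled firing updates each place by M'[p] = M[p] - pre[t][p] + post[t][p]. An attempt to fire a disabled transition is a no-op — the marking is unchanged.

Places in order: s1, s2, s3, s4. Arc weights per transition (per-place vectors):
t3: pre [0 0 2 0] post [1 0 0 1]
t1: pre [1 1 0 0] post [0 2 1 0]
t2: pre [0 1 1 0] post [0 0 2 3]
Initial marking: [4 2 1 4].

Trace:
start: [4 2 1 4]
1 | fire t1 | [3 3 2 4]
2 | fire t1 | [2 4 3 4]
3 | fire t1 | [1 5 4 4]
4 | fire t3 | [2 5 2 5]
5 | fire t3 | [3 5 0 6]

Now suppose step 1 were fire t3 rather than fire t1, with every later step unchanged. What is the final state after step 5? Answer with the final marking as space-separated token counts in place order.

(re-executing from step 1 with the substitution; state before step 1: [4 2 1 4])
1 | fire t3 | [4 2 1 4]
2 | fire t1 | [3 3 2 4]
3 | fire t1 | [2 4 3 4]
4 | fire t3 | [3 4 1 5]
5 | fire t3 | [3 4 1 5]

3 4 1 5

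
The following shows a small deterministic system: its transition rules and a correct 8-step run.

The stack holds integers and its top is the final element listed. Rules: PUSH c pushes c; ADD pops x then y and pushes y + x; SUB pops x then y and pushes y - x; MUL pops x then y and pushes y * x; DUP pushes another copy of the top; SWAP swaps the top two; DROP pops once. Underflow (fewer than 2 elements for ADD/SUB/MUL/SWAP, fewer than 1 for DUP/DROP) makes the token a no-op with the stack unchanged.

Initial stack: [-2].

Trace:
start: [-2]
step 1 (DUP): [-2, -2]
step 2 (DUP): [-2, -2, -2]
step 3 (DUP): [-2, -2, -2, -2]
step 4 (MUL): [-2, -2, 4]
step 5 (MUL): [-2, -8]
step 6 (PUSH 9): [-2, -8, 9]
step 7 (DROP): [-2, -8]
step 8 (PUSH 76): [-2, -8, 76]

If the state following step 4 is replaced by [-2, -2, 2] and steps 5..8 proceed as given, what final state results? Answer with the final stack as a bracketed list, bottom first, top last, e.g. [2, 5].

[-2, -4, 76]

state after step 4 := [-2, -2, 2]
step 5 (MUL): [-2, -4]
step 6 (PUSH 9): [-2, -4, 9]
step 7 (DROP): [-2, -4]
step 8 (PUSH 76): [-2, -4, 76]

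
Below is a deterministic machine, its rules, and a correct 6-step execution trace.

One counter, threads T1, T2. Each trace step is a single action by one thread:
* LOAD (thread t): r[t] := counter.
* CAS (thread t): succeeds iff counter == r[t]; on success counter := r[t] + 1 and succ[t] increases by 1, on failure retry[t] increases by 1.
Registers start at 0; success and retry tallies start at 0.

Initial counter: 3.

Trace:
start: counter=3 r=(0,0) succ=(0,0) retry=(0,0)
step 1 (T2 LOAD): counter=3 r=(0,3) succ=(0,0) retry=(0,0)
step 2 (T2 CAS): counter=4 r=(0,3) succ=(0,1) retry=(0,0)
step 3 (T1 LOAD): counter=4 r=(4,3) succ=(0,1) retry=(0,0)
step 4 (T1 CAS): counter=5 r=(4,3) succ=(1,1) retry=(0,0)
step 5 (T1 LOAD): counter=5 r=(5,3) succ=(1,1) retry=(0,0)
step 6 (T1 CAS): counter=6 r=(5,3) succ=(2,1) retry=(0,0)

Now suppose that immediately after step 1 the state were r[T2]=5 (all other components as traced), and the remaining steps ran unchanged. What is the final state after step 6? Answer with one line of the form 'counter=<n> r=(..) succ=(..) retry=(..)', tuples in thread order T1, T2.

state after step 1 := counter=3 r=(0,5) succ=(0,0) retry=(0,0)
step 2 (T2 CAS): counter=3 r=(0,5) succ=(0,0) retry=(0,1)
step 3 (T1 LOAD): counter=3 r=(3,5) succ=(0,0) retry=(0,1)
step 4 (T1 CAS): counter=4 r=(3,5) succ=(1,0) retry=(0,1)
step 5 (T1 LOAD): counter=4 r=(4,5) succ=(1,0) retry=(0,1)
step 6 (T1 CAS): counter=5 r=(4,5) succ=(2,0) retry=(0,1)

counter=5 r=(4,5) succ=(2,0) retry=(0,1)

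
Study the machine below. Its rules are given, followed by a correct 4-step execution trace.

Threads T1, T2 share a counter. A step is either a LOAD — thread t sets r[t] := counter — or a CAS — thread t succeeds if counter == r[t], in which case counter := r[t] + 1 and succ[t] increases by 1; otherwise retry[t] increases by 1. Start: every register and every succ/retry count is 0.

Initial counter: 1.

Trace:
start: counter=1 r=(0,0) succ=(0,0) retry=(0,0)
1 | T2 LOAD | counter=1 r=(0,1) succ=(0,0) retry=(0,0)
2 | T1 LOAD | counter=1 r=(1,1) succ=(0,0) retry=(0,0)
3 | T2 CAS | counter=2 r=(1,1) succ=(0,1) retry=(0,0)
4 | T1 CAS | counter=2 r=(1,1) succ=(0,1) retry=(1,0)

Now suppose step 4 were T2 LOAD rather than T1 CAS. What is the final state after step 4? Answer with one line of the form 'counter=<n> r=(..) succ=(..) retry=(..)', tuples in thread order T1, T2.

counter=2 r=(1,2) succ=(0,1) retry=(0,0)

(re-executing from step 4 with the substitution; state before step 4: counter=2 r=(1,1) succ=(0,1) retry=(0,0))
4 | T2 LOAD | counter=2 r=(1,2) succ=(0,1) retry=(0,0)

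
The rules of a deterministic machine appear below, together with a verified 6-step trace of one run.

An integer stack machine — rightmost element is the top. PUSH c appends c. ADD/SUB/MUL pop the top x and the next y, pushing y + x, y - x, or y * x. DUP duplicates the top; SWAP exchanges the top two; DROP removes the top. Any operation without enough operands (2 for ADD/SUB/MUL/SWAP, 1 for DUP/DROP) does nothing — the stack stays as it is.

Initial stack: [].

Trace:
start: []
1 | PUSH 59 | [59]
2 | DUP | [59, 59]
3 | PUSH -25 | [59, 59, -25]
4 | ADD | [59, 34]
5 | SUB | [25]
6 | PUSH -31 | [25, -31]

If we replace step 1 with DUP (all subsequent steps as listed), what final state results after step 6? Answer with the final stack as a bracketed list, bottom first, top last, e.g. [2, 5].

[-25, -31]

(re-executing from step 1 with the substitution; state before step 1: [])
1 | DUP | []
2 | DUP | []
3 | PUSH -25 | [-25]
4 | ADD | [-25]
5 | SUB | [-25]
6 | PUSH -31 | [-25, -31]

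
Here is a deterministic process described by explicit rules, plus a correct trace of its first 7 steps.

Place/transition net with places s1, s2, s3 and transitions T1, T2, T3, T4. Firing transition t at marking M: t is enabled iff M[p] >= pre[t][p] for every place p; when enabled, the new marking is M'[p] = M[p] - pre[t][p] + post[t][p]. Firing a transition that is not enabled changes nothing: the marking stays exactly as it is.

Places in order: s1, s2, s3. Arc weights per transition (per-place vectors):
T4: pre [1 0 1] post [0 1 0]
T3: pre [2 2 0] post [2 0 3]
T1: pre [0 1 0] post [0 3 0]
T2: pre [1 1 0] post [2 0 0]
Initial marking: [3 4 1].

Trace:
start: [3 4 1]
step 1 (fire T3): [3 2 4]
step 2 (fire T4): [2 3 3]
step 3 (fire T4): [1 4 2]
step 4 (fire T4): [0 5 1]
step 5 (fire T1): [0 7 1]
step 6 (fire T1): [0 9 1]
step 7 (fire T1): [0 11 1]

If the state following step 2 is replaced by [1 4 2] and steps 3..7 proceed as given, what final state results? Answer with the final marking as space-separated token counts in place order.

state after step 2 := [1 4 2]
step 3 (fire T4): [0 5 1]
step 4 (fire T4): [0 5 1]
step 5 (fire T1): [0 7 1]
step 6 (fire T1): [0 9 1]
step 7 (fire T1): [0 11 1]

0 11 1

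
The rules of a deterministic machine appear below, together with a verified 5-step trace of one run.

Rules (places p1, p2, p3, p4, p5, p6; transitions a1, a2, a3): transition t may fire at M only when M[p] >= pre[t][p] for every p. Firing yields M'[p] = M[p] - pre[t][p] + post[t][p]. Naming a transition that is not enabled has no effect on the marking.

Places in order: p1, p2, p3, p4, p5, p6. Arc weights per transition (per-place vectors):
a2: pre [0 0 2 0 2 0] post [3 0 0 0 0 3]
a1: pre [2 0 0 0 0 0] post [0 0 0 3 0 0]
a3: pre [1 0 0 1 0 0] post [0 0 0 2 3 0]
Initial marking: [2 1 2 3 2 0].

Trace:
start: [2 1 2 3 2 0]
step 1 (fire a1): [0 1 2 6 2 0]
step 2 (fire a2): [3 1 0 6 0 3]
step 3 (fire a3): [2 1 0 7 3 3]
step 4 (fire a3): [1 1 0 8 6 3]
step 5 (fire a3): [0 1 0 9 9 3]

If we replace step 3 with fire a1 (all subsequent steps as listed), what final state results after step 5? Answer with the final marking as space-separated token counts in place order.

(re-executing from step 3 with the substitution; state before step 3: [3 1 0 6 0 3])
step 3 (fire a1): [1 1 0 9 0 3]
step 4 (fire a3): [0 1 0 10 3 3]
step 5 (fire a3): [0 1 0 10 3 3]

0 1 0 10 3 3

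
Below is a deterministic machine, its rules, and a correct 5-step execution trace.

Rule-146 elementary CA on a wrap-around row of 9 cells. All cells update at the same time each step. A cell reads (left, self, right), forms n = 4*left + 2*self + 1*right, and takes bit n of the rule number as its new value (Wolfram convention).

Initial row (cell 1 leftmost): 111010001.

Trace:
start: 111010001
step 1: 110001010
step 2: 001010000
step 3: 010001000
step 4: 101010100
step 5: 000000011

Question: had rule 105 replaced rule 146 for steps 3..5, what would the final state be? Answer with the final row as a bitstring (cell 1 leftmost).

001110000

(re-executing steps 3..5 under rule 105; state before step 3: 001010000)
step 3: 100100111
step 4: 100000100
step 5: 001110000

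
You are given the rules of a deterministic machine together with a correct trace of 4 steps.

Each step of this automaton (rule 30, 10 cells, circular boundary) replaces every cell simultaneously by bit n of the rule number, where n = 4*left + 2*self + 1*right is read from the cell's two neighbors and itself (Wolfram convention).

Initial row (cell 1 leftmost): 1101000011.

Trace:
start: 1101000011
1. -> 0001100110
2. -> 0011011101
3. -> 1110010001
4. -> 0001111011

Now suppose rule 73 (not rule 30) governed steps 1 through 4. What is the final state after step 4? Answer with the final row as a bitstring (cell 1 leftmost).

0101011010

(re-executing steps 1..4 under rule 73; state before step 1: 1101000011)
1. -> 0100011010
2. -> 0001011000
3. -> 1100011011
4. -> 0101011010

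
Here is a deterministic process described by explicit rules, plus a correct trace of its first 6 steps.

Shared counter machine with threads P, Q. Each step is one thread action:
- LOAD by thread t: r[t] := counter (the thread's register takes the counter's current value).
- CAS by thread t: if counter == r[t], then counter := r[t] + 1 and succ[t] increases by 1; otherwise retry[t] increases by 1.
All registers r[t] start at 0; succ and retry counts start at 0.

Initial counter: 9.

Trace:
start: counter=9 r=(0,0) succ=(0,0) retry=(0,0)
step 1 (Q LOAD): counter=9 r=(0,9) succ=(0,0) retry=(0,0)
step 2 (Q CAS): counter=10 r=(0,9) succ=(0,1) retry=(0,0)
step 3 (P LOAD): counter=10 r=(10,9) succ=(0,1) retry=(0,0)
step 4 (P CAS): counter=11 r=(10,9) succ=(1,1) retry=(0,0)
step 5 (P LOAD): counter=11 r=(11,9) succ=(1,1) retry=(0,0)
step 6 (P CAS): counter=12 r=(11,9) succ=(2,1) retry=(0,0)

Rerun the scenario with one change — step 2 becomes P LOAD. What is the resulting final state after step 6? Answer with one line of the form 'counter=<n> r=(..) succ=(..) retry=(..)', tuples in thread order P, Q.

counter=11 r=(10,9) succ=(2,0) retry=(0,0)

(re-executing from step 2 with the substitution; state before step 2: counter=9 r=(0,9) succ=(0,0) retry=(0,0))
step 2 (P LOAD): counter=9 r=(9,9) succ=(0,0) retry=(0,0)
step 3 (P LOAD): counter=9 r=(9,9) succ=(0,0) retry=(0,0)
step 4 (P CAS): counter=10 r=(9,9) succ=(1,0) retry=(0,0)
step 5 (P LOAD): counter=10 r=(10,9) succ=(1,0) retry=(0,0)
step 6 (P CAS): counter=11 r=(10,9) succ=(2,0) retry=(0,0)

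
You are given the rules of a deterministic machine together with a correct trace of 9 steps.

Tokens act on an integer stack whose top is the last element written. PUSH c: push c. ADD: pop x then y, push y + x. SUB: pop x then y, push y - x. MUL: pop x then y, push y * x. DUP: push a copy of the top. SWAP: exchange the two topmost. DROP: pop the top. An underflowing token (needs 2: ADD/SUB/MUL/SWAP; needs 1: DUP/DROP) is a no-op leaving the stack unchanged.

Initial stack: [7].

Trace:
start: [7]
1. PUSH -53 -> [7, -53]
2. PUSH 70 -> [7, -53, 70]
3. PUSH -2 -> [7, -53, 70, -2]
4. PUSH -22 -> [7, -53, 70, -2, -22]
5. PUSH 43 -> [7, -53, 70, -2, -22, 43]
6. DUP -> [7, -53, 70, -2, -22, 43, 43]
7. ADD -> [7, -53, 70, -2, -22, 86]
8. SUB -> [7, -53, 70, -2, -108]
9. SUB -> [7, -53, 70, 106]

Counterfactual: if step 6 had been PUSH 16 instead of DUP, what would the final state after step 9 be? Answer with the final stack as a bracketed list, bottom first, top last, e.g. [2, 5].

(re-executing from step 6 with the substitution; state before step 6: [7, -53, 70, -2, -22, 43])
6. PUSH 16 -> [7, -53, 70, -2, -22, 43, 16]
7. ADD -> [7, -53, 70, -2, -22, 59]
8. SUB -> [7, -53, 70, -2, -81]
9. SUB -> [7, -53, 70, 79]

[7, -53, 70, 79]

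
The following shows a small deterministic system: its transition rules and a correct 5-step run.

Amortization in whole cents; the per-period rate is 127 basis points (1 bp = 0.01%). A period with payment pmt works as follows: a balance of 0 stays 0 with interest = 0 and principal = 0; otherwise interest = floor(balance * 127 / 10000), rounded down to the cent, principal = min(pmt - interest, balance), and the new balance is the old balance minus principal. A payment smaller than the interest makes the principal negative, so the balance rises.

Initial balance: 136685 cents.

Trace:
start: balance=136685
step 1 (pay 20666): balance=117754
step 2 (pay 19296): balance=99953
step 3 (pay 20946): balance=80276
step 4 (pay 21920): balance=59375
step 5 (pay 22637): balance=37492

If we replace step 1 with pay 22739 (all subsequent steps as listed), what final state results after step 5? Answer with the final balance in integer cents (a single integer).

(re-executing from step 1 with the substitution; state before step 1: balance=136685)
step 1 (pay 22739): balance=115681
step 2 (pay 19296): balance=97854
step 3 (pay 20946): balance=78150
step 4 (pay 21920): balance=57222
step 5 (pay 22637): balance=35311

35311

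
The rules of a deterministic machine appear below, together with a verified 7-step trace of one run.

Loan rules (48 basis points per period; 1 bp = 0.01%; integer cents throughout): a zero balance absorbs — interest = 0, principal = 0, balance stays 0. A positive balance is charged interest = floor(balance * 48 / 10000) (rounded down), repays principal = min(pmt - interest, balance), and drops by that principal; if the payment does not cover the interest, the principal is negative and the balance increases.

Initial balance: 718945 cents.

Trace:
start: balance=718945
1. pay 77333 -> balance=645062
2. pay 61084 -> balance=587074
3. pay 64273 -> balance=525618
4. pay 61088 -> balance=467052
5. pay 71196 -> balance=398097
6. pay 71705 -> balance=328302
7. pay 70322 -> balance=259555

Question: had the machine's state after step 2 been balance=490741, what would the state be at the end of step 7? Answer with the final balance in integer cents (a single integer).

state after step 2 := balance=490741
3. pay 64273 -> balance=428823
4. pay 61088 -> balance=369793
5. pay 71196 -> balance=300372
6. pay 71705 -> balance=230108
7. pay 70322 -> balance=160890

160890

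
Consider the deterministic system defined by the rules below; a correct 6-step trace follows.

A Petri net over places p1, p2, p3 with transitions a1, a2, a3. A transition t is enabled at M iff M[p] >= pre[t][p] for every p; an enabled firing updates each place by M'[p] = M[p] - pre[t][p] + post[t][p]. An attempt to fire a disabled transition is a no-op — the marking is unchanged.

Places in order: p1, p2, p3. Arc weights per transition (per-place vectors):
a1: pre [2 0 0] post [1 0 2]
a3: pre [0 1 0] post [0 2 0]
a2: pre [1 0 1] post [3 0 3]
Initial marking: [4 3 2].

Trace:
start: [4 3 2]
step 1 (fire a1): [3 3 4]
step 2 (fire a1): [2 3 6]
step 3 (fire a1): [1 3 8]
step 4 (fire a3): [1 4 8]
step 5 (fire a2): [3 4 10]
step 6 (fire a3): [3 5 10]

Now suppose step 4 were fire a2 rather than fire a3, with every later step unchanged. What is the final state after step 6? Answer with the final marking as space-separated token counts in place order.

5 4 12

(re-executing from step 4 with the substitution; state before step 4: [1 3 8])
step 4 (fire a2): [3 3 10]
step 5 (fire a2): [5 3 12]
step 6 (fire a3): [5 4 12]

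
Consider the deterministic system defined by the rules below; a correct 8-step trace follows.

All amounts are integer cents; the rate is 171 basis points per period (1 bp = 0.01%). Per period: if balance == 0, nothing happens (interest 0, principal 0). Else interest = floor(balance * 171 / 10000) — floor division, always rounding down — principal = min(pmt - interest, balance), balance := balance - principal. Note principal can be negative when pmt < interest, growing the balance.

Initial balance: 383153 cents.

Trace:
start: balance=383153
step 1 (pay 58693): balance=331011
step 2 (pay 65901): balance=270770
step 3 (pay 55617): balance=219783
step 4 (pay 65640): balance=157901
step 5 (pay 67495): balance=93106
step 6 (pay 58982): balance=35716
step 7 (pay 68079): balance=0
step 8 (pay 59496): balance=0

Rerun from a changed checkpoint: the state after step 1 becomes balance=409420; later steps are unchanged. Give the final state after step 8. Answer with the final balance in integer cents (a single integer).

state after step 1 := balance=409420
step 2 (pay 65901): balance=350520
step 3 (pay 55617): balance=300896
step 4 (pay 65640): balance=240401
step 5 (pay 67495): balance=177016
step 6 (pay 58982): balance=121060
step 7 (pay 68079): balance=55051
step 8 (pay 59496): balance=0

0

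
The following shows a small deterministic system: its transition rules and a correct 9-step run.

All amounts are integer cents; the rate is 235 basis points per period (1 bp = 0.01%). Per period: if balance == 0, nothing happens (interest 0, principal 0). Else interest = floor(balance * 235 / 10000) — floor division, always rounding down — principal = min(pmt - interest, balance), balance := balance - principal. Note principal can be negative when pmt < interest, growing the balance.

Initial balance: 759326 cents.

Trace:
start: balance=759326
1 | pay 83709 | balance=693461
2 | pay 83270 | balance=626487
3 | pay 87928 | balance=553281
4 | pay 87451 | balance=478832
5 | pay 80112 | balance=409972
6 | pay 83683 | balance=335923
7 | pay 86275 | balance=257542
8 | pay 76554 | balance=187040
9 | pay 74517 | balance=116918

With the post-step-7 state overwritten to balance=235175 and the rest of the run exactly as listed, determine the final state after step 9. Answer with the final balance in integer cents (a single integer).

state after step 7 := balance=235175
8 | pay 76554 | balance=164147
9 | pay 74517 | balance=93487

93487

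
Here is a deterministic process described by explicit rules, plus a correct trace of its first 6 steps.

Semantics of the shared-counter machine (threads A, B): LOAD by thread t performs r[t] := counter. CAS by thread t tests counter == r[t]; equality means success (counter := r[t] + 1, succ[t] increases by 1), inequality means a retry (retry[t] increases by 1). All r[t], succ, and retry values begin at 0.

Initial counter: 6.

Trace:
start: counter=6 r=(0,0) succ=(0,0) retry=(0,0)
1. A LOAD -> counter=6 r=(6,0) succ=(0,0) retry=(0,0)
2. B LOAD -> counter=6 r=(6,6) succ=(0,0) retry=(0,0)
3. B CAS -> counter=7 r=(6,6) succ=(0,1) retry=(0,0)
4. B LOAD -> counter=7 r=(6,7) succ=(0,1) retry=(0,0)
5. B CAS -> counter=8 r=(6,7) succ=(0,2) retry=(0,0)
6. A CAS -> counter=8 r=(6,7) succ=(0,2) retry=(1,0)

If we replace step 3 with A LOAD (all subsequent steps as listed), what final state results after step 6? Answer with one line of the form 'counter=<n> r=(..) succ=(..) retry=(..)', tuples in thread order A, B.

(re-executing from step 3 with the substitution; state before step 3: counter=6 r=(6,6) succ=(0,0) retry=(0,0))
3. A LOAD -> counter=6 r=(6,6) succ=(0,0) retry=(0,0)
4. B LOAD -> counter=6 r=(6,6) succ=(0,0) retry=(0,0)
5. B CAS -> counter=7 r=(6,6) succ=(0,1) retry=(0,0)
6. A CAS -> counter=7 r=(6,6) succ=(0,1) retry=(1,0)

counter=7 r=(6,6) succ=(0,1) retry=(1,0)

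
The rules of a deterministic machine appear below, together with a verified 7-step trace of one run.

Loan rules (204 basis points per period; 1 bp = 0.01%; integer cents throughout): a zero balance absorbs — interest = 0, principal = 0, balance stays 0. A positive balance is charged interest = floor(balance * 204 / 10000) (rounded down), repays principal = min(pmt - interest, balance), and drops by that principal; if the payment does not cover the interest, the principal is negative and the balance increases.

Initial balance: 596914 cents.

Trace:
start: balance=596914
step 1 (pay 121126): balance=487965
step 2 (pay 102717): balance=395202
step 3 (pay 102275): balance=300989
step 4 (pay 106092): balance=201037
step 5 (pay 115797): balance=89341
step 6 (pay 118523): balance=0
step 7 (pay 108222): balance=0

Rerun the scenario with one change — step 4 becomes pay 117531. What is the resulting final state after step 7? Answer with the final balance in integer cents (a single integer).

(re-executing from step 4 with the substitution; state before step 4: balance=300989)
step 4 (pay 117531): balance=189598
step 5 (pay 115797): balance=77668
step 6 (pay 118523): balance=0
step 7 (pay 108222): balance=0

0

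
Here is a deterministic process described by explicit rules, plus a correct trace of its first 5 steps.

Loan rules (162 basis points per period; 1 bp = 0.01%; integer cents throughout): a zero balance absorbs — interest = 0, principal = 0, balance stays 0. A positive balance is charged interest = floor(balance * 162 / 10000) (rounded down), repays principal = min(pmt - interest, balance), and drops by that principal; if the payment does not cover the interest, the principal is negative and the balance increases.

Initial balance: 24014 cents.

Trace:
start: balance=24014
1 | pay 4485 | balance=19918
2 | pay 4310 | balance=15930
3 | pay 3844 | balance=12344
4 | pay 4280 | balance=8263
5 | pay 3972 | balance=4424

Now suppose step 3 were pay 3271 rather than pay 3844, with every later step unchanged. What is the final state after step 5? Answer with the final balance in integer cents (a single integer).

(re-executing from step 3 with the substitution; state before step 3: balance=15930)
3 | pay 3271 | balance=12917
4 | pay 4280 | balance=8846
5 | pay 3972 | balance=5017

5017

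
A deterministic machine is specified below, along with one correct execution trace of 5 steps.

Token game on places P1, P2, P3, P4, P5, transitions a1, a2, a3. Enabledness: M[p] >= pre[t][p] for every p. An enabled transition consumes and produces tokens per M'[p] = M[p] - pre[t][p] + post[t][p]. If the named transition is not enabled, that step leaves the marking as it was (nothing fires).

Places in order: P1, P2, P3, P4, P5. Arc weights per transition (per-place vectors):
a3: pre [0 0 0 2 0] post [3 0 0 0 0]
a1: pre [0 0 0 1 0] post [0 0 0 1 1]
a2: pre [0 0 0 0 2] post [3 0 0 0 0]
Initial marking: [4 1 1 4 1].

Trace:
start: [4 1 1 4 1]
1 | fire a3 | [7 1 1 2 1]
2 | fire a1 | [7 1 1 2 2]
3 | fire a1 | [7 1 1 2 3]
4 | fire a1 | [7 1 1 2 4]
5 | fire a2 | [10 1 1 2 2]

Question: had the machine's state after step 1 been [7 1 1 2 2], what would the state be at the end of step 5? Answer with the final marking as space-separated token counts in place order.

10 1 1 2 3

state after step 1 := [7 1 1 2 2]
2 | fire a1 | [7 1 1 2 3]
3 | fire a1 | [7 1 1 2 4]
4 | fire a1 | [7 1 1 2 5]
5 | fire a2 | [10 1 1 2 3]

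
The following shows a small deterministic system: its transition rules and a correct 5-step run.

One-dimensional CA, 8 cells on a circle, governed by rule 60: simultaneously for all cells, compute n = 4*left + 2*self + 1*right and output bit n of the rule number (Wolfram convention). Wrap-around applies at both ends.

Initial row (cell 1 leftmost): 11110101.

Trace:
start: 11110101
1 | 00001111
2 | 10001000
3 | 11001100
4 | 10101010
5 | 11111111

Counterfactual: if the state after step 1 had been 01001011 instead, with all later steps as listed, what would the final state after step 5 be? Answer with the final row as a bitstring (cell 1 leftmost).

state after step 1 := 01001011
2 | 11101110
3 | 10011001
4 | 01010101
5 | 11111111

11111111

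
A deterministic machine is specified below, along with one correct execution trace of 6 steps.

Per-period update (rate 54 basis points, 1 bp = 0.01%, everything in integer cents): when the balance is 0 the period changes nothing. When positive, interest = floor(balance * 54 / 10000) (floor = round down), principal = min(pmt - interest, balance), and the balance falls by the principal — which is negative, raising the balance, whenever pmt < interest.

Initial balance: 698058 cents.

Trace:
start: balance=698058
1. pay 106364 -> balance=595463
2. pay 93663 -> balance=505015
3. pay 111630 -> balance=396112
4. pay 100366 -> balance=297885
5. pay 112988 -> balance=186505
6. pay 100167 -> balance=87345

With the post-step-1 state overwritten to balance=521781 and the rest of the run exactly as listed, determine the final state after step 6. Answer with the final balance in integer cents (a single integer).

state after step 1 := balance=521781
2. pay 93663 -> balance=430935
3. pay 111630 -> balance=321632
4. pay 100366 -> balance=223002
5. pay 112988 -> balance=111218
6. pay 100167 -> balance=11651

11651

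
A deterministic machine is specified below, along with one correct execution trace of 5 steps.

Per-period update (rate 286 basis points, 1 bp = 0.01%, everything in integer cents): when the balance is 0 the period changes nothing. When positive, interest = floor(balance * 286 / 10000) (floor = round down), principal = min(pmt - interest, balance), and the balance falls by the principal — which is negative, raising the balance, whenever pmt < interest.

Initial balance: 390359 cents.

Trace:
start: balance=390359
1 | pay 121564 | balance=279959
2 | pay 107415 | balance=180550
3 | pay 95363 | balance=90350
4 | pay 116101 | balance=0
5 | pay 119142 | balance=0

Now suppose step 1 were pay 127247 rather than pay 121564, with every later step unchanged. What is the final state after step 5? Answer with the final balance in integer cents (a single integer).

(re-executing from step 1 with the substitution; state before step 1: balance=390359)
1 | pay 127247 | balance=274276
2 | pay 107415 | balance=174705
3 | pay 95363 | balance=84338
4 | pay 116101 | balance=0
5 | pay 119142 | balance=0

0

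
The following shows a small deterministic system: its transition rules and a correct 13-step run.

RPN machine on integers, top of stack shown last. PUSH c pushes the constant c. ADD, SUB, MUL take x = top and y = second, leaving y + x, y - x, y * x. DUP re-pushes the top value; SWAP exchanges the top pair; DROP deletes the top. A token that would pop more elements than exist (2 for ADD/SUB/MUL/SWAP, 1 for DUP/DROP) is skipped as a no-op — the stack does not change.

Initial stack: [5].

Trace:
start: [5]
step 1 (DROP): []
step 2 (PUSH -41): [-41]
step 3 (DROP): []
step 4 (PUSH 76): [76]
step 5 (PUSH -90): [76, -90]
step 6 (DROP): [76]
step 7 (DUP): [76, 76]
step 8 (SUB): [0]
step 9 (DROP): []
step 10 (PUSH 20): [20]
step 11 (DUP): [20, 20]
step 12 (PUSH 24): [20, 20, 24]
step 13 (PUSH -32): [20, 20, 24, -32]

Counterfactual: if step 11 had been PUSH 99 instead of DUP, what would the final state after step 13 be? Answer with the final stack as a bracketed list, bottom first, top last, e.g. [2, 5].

[20, 99, 24, -32]

(re-executing from step 11 with the substitution; state before step 11: [20])
step 11 (PUSH 99): [20, 99]
step 12 (PUSH 24): [20, 99, 24]
step 13 (PUSH -32): [20, 99, 24, -32]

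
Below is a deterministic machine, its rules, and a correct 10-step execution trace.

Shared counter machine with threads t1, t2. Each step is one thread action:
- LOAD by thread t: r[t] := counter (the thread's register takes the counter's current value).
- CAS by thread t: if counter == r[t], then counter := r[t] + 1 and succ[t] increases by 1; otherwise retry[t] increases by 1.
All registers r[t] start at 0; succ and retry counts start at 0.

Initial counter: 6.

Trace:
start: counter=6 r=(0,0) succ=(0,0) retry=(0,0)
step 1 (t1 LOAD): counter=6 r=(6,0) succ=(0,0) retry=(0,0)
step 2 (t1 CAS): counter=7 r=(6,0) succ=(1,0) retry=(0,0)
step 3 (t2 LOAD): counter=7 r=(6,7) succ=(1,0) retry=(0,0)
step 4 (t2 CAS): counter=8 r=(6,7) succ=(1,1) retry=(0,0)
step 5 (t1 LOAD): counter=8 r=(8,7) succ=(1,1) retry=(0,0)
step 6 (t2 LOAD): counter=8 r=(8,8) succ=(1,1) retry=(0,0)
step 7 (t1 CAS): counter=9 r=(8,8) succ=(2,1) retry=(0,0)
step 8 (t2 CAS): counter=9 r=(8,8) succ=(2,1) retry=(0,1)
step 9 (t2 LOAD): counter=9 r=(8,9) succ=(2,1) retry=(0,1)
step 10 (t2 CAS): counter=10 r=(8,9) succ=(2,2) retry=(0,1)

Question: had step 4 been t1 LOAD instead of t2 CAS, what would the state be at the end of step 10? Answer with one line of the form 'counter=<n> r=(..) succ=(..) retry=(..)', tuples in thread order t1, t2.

counter=9 r=(7,8) succ=(2,1) retry=(0,1)

(re-executing from step 4 with the substitution; state before step 4: counter=7 r=(6,7) succ=(1,0) retry=(0,0))
step 4 (t1 LOAD): counter=7 r=(7,7) succ=(1,0) retry=(0,0)
step 5 (t1 LOAD): counter=7 r=(7,7) succ=(1,0) retry=(0,0)
step 6 (t2 LOAD): counter=7 r=(7,7) succ=(1,0) retry=(0,0)
step 7 (t1 CAS): counter=8 r=(7,7) succ=(2,0) retry=(0,0)
step 8 (t2 CAS): counter=8 r=(7,7) succ=(2,0) retry=(0,1)
step 9 (t2 LOAD): counter=8 r=(7,8) succ=(2,0) retry=(0,1)
step 10 (t2 CAS): counter=9 r=(7,8) succ=(2,1) retry=(0,1)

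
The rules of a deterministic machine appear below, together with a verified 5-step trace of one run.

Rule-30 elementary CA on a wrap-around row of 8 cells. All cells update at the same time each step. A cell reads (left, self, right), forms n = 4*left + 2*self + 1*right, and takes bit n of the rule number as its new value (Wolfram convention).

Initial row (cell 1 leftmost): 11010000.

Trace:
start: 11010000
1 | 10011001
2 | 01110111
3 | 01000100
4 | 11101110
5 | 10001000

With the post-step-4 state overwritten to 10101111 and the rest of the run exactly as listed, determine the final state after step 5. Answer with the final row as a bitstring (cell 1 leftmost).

00101000

state after step 4 := 10101111
5 | 00101000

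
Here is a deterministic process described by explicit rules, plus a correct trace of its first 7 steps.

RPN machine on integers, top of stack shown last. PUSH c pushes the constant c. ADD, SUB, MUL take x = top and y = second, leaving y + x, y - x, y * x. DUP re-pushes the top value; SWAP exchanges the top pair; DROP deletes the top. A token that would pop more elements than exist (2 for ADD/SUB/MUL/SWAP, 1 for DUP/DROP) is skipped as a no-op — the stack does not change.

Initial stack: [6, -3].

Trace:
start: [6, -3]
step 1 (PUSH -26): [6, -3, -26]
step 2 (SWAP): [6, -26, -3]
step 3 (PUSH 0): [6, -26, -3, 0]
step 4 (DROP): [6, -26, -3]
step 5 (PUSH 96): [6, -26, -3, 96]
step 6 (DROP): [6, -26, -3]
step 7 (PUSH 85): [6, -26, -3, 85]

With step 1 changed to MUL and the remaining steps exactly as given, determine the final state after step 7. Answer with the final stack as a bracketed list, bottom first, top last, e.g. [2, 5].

[-18, 85]

(re-executing from step 1 with the substitution; state before step 1: [6, -3])
step 1 (MUL): [-18]
step 2 (SWAP): [-18]
step 3 (PUSH 0): [-18, 0]
step 4 (DROP): [-18]
step 5 (PUSH 96): [-18, 96]
step 6 (DROP): [-18]
step 7 (PUSH 85): [-18, 85]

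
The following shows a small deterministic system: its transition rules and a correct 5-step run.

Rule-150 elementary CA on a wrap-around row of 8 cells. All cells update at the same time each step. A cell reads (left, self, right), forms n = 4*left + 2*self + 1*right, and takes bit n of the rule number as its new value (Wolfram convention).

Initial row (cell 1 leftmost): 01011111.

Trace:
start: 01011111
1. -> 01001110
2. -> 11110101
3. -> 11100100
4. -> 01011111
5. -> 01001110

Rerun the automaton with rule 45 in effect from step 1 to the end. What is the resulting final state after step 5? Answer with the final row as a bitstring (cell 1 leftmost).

(re-executing steps 1..5 under rule 45; state before step 1: 01011111)
1. -> 11110000
2. -> 10000110
3. -> 10110101
4. -> 01101111
5. -> 11011000

11011000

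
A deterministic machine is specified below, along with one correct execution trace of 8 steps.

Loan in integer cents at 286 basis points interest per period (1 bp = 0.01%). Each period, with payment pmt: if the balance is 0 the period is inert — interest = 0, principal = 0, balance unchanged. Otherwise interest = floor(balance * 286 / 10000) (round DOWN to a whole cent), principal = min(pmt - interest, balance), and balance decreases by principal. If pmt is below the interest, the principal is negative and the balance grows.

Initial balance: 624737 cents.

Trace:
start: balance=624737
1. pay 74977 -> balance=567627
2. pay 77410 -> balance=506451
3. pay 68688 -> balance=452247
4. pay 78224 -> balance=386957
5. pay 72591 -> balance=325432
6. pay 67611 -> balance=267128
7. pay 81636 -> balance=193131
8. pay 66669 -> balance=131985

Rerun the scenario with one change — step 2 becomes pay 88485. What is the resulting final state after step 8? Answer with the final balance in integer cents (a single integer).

(re-executing from step 2 with the substitution; state before step 2: balance=567627)
2. pay 88485 -> balance=495376
3. pay 68688 -> balance=440855
4. pay 78224 -> balance=375239
5. pay 72591 -> balance=313379
6. pay 67611 -> balance=254730
7. pay 81636 -> balance=180379
8. pay 66669 -> balance=118868

118868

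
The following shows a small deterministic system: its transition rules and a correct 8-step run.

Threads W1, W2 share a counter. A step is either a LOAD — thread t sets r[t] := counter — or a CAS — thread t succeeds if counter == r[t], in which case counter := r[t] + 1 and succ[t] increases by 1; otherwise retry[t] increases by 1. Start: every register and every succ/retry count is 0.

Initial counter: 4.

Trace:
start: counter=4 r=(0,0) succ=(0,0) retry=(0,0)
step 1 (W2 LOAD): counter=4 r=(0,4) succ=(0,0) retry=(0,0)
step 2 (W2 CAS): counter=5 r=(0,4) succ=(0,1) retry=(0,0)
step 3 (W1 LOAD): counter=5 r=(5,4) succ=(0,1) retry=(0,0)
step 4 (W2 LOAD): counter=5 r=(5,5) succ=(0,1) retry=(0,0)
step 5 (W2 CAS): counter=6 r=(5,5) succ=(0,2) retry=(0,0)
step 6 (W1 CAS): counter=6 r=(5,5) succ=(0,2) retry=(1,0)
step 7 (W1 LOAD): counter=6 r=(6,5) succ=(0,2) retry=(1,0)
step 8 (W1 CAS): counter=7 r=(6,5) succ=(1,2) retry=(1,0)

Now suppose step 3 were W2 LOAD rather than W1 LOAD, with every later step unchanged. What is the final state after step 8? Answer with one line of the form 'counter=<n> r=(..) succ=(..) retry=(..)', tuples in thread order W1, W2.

(re-executing from step 3 with the substitution; state before step 3: counter=5 r=(0,4) succ=(0,1) retry=(0,0))
step 3 (W2 LOAD): counter=5 r=(0,5) succ=(0,1) retry=(0,0)
step 4 (W2 LOAD): counter=5 r=(0,5) succ=(0,1) retry=(0,0)
step 5 (W2 CAS): counter=6 r=(0,5) succ=(0,2) retry=(0,0)
step 6 (W1 CAS): counter=6 r=(0,5) succ=(0,2) retry=(1,0)
step 7 (W1 LOAD): counter=6 r=(6,5) succ=(0,2) retry=(1,0)
step 8 (W1 CAS): counter=7 r=(6,5) succ=(1,2) retry=(1,0)

counter=7 r=(6,5) succ=(1,2) retry=(1,0)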